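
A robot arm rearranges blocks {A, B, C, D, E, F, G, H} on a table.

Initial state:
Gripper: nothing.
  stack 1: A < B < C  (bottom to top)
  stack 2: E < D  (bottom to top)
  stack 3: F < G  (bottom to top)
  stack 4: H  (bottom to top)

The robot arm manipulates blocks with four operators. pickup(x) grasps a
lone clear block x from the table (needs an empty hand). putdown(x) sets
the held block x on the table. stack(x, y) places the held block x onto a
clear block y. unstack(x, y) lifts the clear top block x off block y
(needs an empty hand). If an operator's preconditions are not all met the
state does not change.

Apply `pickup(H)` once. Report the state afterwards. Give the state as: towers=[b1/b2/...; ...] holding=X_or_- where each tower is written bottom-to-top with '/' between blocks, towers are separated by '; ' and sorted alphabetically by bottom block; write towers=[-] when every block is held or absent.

before: towers=[A/B/C; E/D; F/G; H] holding=-
pre[pickup(H)]: clear(H) ✓, ontable(H) ✓, handempty ✓
all met → apply pickup(H)
after:  towers=[A/B/C; E/D; F/G] holding=H

towers=[A/B/C; E/D; F/G] holding=H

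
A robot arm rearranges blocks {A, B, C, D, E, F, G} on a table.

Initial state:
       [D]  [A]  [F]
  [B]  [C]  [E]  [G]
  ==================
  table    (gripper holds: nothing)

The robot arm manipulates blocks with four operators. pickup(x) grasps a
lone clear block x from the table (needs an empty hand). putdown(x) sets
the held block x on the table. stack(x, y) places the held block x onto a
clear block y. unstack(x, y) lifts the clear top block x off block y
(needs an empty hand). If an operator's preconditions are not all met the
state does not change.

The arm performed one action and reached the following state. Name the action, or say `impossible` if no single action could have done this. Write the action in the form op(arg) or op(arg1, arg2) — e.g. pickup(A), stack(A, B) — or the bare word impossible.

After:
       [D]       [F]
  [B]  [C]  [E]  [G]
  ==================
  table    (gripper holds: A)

unstack(A, E)

target: towers=[B; C/D; E; G/F] holding=A
         pickup(B) → towers=[C/D; E/A; G/F] holding=B
     unstack(F, G) → towers=[B; C/D; E/A; G] holding=F
     unstack(D, C) → towers=[B; C; E/A; G/F] holding=D
     unstack(A, E) → towers=[B; C/D; E; G/F] holding=A  ← match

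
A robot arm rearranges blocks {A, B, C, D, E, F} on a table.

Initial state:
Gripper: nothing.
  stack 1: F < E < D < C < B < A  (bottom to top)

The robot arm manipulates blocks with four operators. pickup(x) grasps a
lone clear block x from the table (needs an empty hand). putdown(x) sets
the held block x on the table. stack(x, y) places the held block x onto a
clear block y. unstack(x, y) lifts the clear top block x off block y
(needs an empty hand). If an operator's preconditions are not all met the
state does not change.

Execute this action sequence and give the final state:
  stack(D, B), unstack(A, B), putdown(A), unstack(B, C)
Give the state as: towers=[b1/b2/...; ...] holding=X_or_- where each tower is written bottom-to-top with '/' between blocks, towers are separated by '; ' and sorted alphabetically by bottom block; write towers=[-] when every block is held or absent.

towers=[A; F/E/D/C] holding=B

step 1 (stack(D, B)) [no-op]: towers=[F/E/D/C/B/A] holding=-
step 2 (unstack(A, B)): towers=[F/E/D/C/B] holding=A
step 3 (putdown(A)): towers=[A; F/E/D/C/B] holding=-
step 4 (unstack(B, C)): towers=[A; F/E/D/C] holding=B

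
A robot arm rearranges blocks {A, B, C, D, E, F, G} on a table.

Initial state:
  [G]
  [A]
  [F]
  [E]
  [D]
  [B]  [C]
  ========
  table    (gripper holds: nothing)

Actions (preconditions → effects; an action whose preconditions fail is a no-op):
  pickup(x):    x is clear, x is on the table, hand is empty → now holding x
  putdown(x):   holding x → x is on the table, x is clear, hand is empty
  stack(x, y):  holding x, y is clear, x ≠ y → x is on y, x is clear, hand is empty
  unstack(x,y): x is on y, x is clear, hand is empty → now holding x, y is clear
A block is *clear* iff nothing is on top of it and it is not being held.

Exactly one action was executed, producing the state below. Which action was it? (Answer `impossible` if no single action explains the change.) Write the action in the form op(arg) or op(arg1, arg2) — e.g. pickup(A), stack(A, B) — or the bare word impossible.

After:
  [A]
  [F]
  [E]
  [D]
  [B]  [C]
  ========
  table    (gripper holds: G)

unstack(G, A)

target: towers=[B/D/E/F/A; C] holding=G
     unstack(G, A) → towers=[B/D/E/F/A; C] holding=G  ← match
         pickup(C) → towers=[B/D/E/F/A/G] holding=C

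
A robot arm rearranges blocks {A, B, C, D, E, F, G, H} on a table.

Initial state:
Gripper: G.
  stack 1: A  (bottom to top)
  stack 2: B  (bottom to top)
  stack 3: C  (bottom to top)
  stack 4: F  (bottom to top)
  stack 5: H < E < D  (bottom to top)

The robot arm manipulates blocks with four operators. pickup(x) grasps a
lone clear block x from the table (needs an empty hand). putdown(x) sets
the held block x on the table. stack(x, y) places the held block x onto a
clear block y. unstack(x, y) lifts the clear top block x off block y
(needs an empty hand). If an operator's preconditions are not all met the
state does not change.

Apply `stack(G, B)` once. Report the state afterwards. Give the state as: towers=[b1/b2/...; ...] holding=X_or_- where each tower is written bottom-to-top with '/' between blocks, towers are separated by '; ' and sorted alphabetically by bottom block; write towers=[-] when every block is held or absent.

towers=[A; B/G; C; F; H/E/D] holding=-

before: towers=[A; B; C; F; H/E/D] holding=G
pre[stack(G, B)]: holding(G) yes, clear(B) yes, G≠B yes
all met → apply stack(G, B)
after:  towers=[A; B/G; C; F; H/E/D] holding=-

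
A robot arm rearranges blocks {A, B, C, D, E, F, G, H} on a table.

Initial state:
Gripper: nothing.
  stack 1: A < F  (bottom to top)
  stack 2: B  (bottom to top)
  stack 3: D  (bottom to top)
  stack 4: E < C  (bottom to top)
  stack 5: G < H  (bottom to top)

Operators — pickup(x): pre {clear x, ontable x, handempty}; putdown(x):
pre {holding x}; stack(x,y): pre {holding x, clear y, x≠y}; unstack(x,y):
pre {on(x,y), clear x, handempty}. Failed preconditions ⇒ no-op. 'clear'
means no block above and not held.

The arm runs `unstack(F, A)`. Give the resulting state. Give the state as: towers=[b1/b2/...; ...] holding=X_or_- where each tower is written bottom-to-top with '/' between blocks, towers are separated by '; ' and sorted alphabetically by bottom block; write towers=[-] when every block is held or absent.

before: towers=[A/F; B; D; E/C; G/H] holding=-
pre[unstack(F, A)]: on(F,A) ok, clear(F) ok, handempty ok
all met → apply unstack(F, A)
after:  towers=[A; B; D; E/C; G/H] holding=F

towers=[A; B; D; E/C; G/H] holding=F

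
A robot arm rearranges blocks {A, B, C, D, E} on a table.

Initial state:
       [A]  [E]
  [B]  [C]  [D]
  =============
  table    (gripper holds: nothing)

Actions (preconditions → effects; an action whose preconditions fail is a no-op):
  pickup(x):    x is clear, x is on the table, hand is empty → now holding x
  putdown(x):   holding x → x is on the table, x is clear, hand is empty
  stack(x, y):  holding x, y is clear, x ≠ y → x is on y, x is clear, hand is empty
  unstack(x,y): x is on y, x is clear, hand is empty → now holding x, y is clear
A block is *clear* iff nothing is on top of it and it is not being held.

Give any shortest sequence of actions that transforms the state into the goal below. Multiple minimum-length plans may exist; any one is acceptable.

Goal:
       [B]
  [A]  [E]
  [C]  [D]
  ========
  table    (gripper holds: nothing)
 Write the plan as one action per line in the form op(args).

step 1 (pickup(B)): towers=[C/A; D/E] holding=B
step 2 (stack(B, E)): towers=[C/A; D/E/B] holding=-
goal check: towers=[C/A; D/E/B] holding=- — reached (length 2, optimal by BFS)

pickup(B)
stack(B, E)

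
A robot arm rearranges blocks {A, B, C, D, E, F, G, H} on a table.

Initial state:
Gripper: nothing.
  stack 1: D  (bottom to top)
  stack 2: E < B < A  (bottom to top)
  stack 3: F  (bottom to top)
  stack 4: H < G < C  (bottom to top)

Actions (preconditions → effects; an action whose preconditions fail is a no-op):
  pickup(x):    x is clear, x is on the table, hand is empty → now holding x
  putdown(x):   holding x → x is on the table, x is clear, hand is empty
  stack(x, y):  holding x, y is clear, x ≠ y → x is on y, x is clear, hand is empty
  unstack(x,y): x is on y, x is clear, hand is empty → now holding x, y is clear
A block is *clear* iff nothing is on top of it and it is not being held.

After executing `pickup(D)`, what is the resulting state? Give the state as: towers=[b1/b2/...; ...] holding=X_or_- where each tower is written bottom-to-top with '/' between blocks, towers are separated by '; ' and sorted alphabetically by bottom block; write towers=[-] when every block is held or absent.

towers=[E/B/A; F; H/G/C] holding=D

before: towers=[D; E/B/A; F; H/G/C] holding=-
pre[pickup(D)]: clear(D) ✓, ontable(D) ✓, handempty ✓
all met → apply pickup(D)
after:  towers=[E/B/A; F; H/G/C] holding=D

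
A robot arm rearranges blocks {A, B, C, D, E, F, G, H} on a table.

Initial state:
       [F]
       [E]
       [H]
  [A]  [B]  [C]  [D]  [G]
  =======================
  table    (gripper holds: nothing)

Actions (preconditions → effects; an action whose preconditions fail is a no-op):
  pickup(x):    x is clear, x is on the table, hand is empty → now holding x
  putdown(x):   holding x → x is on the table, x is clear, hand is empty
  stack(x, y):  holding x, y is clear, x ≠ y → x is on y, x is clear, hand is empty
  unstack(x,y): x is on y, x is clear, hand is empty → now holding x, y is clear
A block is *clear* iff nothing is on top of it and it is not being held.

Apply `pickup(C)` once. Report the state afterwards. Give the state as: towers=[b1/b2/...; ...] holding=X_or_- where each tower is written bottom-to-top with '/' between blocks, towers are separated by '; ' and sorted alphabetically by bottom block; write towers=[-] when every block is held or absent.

before: towers=[A; B/H/E/F; C; D; G] holding=-
pre[pickup(C)]: clear(C) ✓, ontable(C) ✓, handempty ✓
all met → apply pickup(C)
after:  towers=[A; B/H/E/F; D; G] holding=C

towers=[A; B/H/E/F; D; G] holding=C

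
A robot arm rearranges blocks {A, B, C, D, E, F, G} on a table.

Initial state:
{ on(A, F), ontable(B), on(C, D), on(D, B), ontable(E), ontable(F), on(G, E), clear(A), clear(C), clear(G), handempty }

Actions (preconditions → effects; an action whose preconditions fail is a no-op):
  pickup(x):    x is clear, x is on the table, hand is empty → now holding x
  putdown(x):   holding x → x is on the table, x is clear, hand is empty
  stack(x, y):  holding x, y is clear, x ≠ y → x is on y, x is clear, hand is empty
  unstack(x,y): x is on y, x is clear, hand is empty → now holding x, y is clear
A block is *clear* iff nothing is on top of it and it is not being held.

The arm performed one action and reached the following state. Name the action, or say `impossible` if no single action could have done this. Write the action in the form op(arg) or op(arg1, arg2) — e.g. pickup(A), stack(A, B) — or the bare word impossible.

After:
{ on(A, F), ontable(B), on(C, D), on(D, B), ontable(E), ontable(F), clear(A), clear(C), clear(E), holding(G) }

unstack(G, E)

target: towers=[B/D/C; E; F/A] holding=G
     unstack(G, E) → towers=[B/D/C; E; F/A] holding=G  ← match
     unstack(A, F) → towers=[B/D/C; E/G; F] holding=A
     unstack(C, D) → towers=[B/D; E/G; F/A] holding=C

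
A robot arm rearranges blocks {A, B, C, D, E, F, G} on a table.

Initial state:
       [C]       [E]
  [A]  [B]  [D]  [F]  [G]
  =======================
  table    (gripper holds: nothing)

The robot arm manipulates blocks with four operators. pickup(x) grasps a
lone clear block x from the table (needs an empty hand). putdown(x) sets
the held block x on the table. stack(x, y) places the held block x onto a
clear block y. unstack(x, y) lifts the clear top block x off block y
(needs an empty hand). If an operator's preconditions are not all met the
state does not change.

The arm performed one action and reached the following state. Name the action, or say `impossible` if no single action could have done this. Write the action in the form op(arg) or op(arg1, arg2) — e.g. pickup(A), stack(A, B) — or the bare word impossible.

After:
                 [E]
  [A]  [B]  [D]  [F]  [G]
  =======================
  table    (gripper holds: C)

unstack(C, B)

target: towers=[A; B; D; F/E; G] holding=C
         pickup(G) → towers=[A; B/C; D; F/E] holding=G
         pickup(D) → towers=[A; B/C; F/E; G] holding=D
         pickup(A) → towers=[B/C; D; F/E; G] holding=A
     unstack(E, F) → towers=[A; B/C; D; F; G] holding=E
     unstack(C, B) → towers=[A; B; D; F/E; G] holding=C  ← match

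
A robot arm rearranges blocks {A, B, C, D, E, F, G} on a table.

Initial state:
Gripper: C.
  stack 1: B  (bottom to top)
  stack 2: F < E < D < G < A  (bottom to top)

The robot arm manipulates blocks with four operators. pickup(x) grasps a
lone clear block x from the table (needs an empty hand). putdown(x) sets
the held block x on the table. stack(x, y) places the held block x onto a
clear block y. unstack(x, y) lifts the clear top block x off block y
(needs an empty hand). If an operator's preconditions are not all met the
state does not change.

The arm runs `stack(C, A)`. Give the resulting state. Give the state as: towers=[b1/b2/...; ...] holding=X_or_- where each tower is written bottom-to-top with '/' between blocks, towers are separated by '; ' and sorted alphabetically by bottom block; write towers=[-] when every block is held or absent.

before: towers=[B; F/E/D/G/A] holding=C
pre[stack(C, A)]: holding(C) yes, clear(A) yes, C≠A yes
all met → apply stack(C, A)
after:  towers=[B; F/E/D/G/A/C] holding=-

towers=[B; F/E/D/G/A/C] holding=-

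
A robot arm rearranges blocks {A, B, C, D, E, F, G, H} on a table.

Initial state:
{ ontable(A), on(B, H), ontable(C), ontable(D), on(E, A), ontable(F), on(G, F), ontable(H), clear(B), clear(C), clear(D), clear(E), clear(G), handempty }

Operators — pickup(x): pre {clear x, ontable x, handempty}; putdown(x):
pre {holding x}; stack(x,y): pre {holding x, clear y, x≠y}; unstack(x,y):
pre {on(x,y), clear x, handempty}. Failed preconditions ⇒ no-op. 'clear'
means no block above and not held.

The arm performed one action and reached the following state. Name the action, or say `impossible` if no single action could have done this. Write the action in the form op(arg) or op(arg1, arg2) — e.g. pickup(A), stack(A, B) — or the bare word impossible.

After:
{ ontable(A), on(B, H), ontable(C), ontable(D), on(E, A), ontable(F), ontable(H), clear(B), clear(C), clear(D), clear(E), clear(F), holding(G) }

target: towers=[A/E; C; D; F; H/B] holding=G
     unstack(G, F) → towers=[A/E; C; D; F; H/B] holding=G  ← match
     unstack(E, A) → towers=[A; C; D; F/G; H/B] holding=E
     unstack(B, H) → towers=[A/E; C; D; F/G; H] holding=B
         pickup(D) → towers=[A/E; C; F/G; H/B] holding=D
         pickup(C) → towers=[A/E; D; F/G; H/B] holding=C

unstack(G, F)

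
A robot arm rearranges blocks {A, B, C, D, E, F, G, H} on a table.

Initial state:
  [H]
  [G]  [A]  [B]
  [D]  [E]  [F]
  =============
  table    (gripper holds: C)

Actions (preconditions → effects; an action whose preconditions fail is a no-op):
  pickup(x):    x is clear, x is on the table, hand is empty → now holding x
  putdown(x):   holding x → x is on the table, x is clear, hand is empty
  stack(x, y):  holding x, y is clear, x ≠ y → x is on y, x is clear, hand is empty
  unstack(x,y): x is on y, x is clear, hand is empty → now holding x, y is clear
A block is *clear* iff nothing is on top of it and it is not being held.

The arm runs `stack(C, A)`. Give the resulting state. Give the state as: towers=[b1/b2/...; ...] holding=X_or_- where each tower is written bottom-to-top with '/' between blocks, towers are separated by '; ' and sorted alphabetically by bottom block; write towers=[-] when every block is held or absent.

before: towers=[D/G/H; E/A; F/B] holding=C
pre[stack(C, A)]: holding(C) ok, clear(A) ok, C≠A ok
all met → apply stack(C, A)
after:  towers=[D/G/H; E/A/C; F/B] holding=-

towers=[D/G/H; E/A/C; F/B] holding=-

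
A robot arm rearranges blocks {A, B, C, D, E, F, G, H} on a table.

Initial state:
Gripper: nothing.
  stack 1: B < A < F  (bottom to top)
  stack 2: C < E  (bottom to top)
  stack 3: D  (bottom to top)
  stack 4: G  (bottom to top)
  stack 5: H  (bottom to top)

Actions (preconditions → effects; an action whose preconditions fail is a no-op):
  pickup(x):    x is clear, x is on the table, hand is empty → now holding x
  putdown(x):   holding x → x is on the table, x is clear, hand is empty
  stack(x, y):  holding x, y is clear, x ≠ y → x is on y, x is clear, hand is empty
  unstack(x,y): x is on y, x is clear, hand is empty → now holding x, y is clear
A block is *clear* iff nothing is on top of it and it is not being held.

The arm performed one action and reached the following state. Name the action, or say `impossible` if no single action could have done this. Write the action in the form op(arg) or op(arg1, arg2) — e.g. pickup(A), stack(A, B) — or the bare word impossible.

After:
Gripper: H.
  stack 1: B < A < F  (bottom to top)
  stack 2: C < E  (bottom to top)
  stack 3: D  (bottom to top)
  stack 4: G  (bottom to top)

target: towers=[B/A/F; C/E; D; G] holding=H
         pickup(G) → towers=[B/A/F; C/E; D; H] holding=G
     unstack(E, C) → towers=[B/A/F; C; D; G; H] holding=E
         pickup(H) → towers=[B/A/F; C/E; D; G] holding=H  ← match
     unstack(F, A) → towers=[B/A; C/E; D; G; H] holding=F
         pickup(D) → towers=[B/A/F; C/E; G; H] holding=D

pickup(H)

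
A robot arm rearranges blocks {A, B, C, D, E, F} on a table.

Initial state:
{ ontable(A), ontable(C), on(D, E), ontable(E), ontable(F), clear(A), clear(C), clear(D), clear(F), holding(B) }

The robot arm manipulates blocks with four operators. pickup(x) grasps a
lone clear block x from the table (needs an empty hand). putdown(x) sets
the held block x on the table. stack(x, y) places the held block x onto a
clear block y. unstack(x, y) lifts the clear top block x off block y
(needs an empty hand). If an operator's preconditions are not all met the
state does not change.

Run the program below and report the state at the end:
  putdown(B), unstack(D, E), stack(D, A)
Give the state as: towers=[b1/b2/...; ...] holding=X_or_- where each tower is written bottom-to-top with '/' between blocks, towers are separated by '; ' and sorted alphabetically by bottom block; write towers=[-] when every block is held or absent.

towers=[A/D; B; C; E; F] holding=-

step 1 (putdown(B)): towers=[A; B; C; E/D; F] holding=-
step 2 (unstack(D, E)): towers=[A; B; C; E; F] holding=D
step 3 (stack(D, A)): towers=[A/D; B; C; E; F] holding=-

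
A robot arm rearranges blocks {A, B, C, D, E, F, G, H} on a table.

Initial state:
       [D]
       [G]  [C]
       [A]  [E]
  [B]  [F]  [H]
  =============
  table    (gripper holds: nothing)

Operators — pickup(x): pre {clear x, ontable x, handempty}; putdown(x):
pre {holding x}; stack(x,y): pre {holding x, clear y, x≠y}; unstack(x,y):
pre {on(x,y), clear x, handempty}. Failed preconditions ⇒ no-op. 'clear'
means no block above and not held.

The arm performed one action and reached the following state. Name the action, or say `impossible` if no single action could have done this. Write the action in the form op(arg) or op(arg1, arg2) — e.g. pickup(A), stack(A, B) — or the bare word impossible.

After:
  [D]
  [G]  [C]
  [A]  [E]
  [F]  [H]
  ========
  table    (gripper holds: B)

target: towers=[F/A/G/D; H/E/C] holding=B
         pickup(B) → towers=[F/A/G/D; H/E/C] holding=B  ← match
     unstack(D, G) → towers=[B; F/A/G; H/E/C] holding=D
     unstack(C, E) → towers=[B; F/A/G/D; H/E] holding=C

pickup(B)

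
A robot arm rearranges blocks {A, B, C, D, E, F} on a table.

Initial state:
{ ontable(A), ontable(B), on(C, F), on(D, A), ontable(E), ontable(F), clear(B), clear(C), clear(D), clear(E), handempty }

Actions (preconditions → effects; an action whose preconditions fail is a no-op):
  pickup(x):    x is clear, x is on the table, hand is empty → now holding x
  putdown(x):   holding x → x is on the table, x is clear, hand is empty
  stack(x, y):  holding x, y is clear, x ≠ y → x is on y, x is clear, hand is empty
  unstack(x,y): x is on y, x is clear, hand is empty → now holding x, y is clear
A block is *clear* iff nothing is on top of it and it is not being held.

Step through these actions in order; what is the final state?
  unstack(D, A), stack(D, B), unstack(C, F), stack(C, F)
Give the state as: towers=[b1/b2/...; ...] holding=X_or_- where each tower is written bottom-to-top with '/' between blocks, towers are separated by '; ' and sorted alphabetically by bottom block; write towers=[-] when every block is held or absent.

step 1 (unstack(D, A)): towers=[A; B; E; F/C] holding=D
step 2 (stack(D, B)): towers=[A; B/D; E; F/C] holding=-
step 3 (unstack(C, F)): towers=[A; B/D; E; F] holding=C
step 4 (stack(C, F)): towers=[A; B/D; E; F/C] holding=-

towers=[A; B/D; E; F/C] holding=-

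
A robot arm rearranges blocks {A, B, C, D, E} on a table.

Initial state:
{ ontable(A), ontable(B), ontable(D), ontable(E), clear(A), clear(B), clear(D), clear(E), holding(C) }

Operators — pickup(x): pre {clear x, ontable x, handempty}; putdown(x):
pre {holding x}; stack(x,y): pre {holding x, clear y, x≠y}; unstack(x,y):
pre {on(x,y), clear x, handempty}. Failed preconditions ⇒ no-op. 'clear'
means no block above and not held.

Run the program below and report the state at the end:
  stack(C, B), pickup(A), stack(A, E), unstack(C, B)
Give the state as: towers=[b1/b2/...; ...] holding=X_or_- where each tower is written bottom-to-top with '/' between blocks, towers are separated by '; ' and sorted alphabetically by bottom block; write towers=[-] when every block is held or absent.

towers=[B; D; E/A] holding=C

step 1 (stack(C, B)): towers=[A; B/C; D; E] holding=-
step 2 (pickup(A)): towers=[B/C; D; E] holding=A
step 3 (stack(A, E)): towers=[B/C; D; E/A] holding=-
step 4 (unstack(C, B)): towers=[B; D; E/A] holding=C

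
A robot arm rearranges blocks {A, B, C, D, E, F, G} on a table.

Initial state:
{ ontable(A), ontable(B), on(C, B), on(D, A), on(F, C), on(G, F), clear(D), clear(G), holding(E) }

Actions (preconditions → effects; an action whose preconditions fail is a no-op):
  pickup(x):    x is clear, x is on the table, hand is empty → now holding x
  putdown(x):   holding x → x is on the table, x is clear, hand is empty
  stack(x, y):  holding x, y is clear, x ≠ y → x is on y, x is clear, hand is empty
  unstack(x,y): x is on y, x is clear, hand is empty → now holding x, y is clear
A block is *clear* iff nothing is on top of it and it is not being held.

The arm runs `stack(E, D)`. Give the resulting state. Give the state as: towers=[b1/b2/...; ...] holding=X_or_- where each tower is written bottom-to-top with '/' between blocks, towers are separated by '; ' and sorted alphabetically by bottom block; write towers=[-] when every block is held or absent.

before: towers=[A/D; B/C/F/G] holding=E
pre[stack(E, D)]: holding(E) ✓, clear(D) ✓, E≠D ✓
all met → apply stack(E, D)
after:  towers=[A/D/E; B/C/F/G] holding=-

towers=[A/D/E; B/C/F/G] holding=-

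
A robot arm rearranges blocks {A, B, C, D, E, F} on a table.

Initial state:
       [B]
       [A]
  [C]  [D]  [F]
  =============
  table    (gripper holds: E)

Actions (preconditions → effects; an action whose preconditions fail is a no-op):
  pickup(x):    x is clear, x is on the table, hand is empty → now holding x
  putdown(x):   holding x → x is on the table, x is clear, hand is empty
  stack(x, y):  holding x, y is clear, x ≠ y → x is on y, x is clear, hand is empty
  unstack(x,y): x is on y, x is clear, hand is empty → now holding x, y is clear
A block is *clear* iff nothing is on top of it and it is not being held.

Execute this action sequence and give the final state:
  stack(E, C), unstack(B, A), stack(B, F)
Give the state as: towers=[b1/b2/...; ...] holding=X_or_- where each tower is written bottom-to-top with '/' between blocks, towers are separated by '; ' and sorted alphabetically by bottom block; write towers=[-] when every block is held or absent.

step 1 (stack(E, C)): towers=[C/E; D/A/B; F] holding=-
step 2 (unstack(B, A)): towers=[C/E; D/A; F] holding=B
step 3 (stack(B, F)): towers=[C/E; D/A; F/B] holding=-

towers=[C/E; D/A; F/B] holding=-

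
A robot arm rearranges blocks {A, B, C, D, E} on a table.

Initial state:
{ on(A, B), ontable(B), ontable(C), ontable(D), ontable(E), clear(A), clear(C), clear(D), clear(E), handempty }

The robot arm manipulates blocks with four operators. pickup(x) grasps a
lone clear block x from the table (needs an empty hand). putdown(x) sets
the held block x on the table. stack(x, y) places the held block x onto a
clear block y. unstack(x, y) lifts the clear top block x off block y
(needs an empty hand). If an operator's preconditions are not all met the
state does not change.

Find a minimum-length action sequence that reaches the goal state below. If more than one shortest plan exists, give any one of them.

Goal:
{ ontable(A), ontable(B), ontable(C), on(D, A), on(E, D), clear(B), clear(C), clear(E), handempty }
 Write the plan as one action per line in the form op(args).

unstack(A, B)
putdown(A)
pickup(D)
stack(D, A)
pickup(E)
stack(E, D)

step 1 (unstack(A, B)): towers=[B; C; D; E] holding=A
step 2 (putdown(A)): towers=[A; B; C; D; E] holding=-
step 3 (pickup(D)): towers=[A; B; C; E] holding=D
step 4 (stack(D, A)): towers=[A/D; B; C; E] holding=-
step 5 (pickup(E)): towers=[A/D; B; C] holding=E
step 6 (stack(E, D)): towers=[A/D/E; B; C] holding=-
goal check: towers=[A/D/E; B; C] holding=- — reached (length 6, optimal by BFS)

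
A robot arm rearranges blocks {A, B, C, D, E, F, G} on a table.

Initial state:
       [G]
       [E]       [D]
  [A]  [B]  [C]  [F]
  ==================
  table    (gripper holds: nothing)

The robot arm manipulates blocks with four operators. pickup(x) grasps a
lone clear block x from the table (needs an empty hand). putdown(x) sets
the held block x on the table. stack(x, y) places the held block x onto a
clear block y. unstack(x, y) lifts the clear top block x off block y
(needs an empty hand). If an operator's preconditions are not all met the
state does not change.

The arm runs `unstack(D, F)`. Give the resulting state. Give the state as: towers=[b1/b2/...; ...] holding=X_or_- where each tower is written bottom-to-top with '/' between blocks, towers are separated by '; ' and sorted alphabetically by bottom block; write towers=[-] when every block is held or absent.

before: towers=[A; B/E/G; C; F/D] holding=-
pre[unstack(D, F)]: on(D,F) yes, clear(D) yes, handempty yes
all met → apply unstack(D, F)
after:  towers=[A; B/E/G; C; F] holding=D

towers=[A; B/E/G; C; F] holding=D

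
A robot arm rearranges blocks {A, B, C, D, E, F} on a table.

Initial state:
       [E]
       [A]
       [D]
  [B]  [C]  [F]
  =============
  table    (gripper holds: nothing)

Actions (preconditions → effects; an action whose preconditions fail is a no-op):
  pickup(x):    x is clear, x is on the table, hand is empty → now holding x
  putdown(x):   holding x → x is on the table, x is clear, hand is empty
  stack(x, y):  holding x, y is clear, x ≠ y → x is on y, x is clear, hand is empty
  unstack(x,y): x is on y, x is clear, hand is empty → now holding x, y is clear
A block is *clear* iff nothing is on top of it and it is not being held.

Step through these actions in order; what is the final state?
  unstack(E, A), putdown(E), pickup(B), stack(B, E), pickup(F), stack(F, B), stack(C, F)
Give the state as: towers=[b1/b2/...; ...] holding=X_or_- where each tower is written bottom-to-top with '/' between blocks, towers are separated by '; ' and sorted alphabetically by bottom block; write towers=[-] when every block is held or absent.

towers=[C/D/A; E/B/F] holding=-

step 1 (unstack(E, A)): towers=[B; C/D/A; F] holding=E
step 2 (putdown(E)): towers=[B; C/D/A; E; F] holding=-
step 3 (pickup(B)): towers=[C/D/A; E; F] holding=B
step 4 (stack(B, E)): towers=[C/D/A; E/B; F] holding=-
step 5 (pickup(F)): towers=[C/D/A; E/B] holding=F
step 6 (stack(F, B)): towers=[C/D/A; E/B/F] holding=-
step 7 (stack(C, F)) [no-op]: towers=[C/D/A; E/B/F] holding=-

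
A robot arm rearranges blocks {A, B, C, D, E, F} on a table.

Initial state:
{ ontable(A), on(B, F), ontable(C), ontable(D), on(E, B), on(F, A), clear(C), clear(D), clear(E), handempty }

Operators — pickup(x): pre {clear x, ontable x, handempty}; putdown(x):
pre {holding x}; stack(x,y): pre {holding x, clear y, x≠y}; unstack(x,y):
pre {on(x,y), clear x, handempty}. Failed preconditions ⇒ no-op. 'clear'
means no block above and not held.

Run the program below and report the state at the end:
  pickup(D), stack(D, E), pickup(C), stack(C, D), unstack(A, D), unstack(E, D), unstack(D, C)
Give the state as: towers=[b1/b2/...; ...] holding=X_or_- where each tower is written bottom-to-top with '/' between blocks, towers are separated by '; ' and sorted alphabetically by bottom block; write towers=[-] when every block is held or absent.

step 1 (pickup(D)): towers=[A/F/B/E; C] holding=D
step 2 (stack(D, E)): towers=[A/F/B/E/D; C] holding=-
step 3 (pickup(C)): towers=[A/F/B/E/D] holding=C
step 4 (stack(C, D)): towers=[A/F/B/E/D/C] holding=-
step 5 (unstack(A, D)) [no-op]: towers=[A/F/B/E/D/C] holding=-
step 6 (unstack(E, D)) [no-op]: towers=[A/F/B/E/D/C] holding=-
step 7 (unstack(D, C)) [no-op]: towers=[A/F/B/E/D/C] holding=-

towers=[A/F/B/E/D/C] holding=-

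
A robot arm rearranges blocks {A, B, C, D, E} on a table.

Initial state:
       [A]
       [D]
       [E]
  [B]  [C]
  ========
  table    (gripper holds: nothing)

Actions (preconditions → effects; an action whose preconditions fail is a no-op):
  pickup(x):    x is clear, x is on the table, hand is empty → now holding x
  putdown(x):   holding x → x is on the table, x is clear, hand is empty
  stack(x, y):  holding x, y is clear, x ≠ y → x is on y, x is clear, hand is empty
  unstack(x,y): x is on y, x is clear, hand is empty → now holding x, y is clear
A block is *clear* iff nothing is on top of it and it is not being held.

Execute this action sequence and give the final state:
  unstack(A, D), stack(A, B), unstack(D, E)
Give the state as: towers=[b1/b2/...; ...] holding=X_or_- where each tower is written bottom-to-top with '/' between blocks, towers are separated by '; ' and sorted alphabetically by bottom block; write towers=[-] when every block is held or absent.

towers=[B/A; C/E] holding=D

step 1 (unstack(A, D)): towers=[B; C/E/D] holding=A
step 2 (stack(A, B)): towers=[B/A; C/E/D] holding=-
step 3 (unstack(D, E)): towers=[B/A; C/E] holding=D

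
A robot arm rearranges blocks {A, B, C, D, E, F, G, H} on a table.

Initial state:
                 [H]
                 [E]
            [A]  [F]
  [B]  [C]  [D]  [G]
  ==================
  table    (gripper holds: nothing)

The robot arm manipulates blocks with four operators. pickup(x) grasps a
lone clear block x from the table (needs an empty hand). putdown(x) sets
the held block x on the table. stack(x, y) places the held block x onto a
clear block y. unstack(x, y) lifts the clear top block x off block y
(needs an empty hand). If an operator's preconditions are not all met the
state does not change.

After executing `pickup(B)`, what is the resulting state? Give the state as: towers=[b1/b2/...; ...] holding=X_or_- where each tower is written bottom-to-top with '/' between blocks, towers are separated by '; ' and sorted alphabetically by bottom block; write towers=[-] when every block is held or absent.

towers=[C; D/A; G/F/E/H] holding=B

before: towers=[B; C; D/A; G/F/E/H] holding=-
pre[pickup(B)]: clear(B) ✓, ontable(B) ✓, handempty ✓
all met → apply pickup(B)
after:  towers=[C; D/A; G/F/E/H] holding=B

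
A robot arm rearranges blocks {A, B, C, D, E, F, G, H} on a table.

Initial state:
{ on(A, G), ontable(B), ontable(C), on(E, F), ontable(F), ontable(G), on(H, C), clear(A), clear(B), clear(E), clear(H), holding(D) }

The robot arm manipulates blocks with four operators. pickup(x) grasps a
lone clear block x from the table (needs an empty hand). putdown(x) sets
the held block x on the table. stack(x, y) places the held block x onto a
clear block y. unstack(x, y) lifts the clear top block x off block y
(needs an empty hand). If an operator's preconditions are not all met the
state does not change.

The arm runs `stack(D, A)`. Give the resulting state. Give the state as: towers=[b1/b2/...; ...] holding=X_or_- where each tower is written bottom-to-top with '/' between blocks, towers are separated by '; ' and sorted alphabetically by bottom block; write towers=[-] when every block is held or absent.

towers=[B; C/H; F/E; G/A/D] holding=-

before: towers=[B; C/H; F/E; G/A] holding=D
pre[stack(D, A)]: holding(D) ✓, clear(A) ✓, D≠A ✓
all met → apply stack(D, A)
after:  towers=[B; C/H; F/E; G/A/D] holding=-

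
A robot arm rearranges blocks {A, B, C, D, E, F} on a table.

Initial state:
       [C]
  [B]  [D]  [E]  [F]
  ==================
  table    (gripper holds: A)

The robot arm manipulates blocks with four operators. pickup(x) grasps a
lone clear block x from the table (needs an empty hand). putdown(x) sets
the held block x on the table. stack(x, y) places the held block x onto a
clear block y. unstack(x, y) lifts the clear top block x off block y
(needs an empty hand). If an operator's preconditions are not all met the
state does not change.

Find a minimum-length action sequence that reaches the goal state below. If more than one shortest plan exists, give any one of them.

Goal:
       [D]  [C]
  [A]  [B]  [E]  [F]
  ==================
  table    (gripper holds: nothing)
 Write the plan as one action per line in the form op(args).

putdown(A)
unstack(C, D)
stack(C, E)
pickup(D)
stack(D, B)

step 1 (putdown(A)): towers=[A; B; D/C; E; F] holding=-
step 2 (unstack(C, D)): towers=[A; B; D; E; F] holding=C
step 3 (stack(C, E)): towers=[A; B; D; E/C; F] holding=-
step 4 (pickup(D)): towers=[A; B; E/C; F] holding=D
step 5 (stack(D, B)): towers=[A; B/D; E/C; F] holding=-
goal check: towers=[A; B/D; E/C; F] holding=- — reached (length 5, optimal by BFS)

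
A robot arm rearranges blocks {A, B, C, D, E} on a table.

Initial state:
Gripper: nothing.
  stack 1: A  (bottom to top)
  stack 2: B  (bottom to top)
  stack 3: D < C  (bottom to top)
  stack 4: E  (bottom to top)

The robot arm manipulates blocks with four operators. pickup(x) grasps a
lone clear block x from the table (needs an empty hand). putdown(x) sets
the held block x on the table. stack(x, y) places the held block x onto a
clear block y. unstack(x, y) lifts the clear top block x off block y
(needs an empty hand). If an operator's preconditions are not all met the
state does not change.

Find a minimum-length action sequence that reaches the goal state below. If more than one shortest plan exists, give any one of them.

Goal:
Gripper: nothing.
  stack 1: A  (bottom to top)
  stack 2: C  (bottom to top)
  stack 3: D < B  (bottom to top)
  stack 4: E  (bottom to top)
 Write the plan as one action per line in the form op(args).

unstack(C, D)
putdown(C)
pickup(B)
stack(B, D)

step 1 (unstack(C, D)): towers=[A; B; D; E] holding=C
step 2 (putdown(C)): towers=[A; B; C; D; E] holding=-
step 3 (pickup(B)): towers=[A; C; D; E] holding=B
step 4 (stack(B, D)): towers=[A; C; D/B; E] holding=-
goal check: towers=[A; C; D/B; E] holding=- — reached (length 4, optimal by BFS)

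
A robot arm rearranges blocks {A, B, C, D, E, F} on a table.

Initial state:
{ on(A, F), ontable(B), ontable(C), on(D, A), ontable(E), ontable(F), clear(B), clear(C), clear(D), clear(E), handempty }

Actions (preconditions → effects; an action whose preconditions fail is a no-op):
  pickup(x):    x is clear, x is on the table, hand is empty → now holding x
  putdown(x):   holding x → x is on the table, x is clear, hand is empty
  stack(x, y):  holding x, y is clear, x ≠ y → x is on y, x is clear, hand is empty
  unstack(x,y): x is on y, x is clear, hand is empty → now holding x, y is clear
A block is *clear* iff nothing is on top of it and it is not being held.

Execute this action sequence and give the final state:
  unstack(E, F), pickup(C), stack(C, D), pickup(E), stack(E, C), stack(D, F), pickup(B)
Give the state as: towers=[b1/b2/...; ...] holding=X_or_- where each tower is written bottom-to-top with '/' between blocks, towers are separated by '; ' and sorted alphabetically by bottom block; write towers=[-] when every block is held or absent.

step 1 (unstack(E, F)) [no-op]: towers=[B; C; E; F/A/D] holding=-
step 2 (pickup(C)): towers=[B; E; F/A/D] holding=C
step 3 (stack(C, D)): towers=[B; E; F/A/D/C] holding=-
step 4 (pickup(E)): towers=[B; F/A/D/C] holding=E
step 5 (stack(E, C)): towers=[B; F/A/D/C/E] holding=-
step 6 (stack(D, F)) [no-op]: towers=[B; F/A/D/C/E] holding=-
step 7 (pickup(B)): towers=[F/A/D/C/E] holding=B

towers=[F/A/D/C/E] holding=B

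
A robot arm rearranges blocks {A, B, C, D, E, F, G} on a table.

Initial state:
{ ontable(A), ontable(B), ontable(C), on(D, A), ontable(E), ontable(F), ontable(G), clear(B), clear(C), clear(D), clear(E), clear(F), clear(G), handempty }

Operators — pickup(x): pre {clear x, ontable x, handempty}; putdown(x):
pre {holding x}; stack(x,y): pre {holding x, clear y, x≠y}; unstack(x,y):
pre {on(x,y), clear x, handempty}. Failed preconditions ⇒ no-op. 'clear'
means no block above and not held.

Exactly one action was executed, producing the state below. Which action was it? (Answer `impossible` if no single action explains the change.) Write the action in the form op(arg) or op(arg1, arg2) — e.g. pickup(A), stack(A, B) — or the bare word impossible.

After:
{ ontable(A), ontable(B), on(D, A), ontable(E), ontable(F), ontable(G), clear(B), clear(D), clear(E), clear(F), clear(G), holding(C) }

target: towers=[A/D; B; E; F; G] holding=C
         pickup(B) → towers=[A/D; C; E; F; G] holding=B
         pickup(F) → towers=[A/D; B; C; E; G] holding=F
         pickup(G) → towers=[A/D; B; C; E; F] holding=G
     unstack(D, A) → towers=[A; B; C; E; F; G] holding=D
         pickup(E) → towers=[A/D; B; C; F; G] holding=E
         pickup(C) → towers=[A/D; B; E; F; G] holding=C  ← match

pickup(C)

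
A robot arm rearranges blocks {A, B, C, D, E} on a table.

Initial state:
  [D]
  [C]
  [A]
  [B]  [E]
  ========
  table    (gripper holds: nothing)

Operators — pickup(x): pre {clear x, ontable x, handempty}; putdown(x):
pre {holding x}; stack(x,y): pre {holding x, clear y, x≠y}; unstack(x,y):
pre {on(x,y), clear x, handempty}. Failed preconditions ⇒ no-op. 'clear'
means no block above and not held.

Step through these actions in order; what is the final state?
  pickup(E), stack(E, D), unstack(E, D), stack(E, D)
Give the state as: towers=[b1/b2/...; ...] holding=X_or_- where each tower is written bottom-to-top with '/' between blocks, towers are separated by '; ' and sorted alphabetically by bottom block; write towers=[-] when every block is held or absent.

towers=[B/A/C/D/E] holding=-

step 1 (pickup(E)): towers=[B/A/C/D] holding=E
step 2 (stack(E, D)): towers=[B/A/C/D/E] holding=-
step 3 (unstack(E, D)): towers=[B/A/C/D] holding=E
step 4 (stack(E, D)): towers=[B/A/C/D/E] holding=-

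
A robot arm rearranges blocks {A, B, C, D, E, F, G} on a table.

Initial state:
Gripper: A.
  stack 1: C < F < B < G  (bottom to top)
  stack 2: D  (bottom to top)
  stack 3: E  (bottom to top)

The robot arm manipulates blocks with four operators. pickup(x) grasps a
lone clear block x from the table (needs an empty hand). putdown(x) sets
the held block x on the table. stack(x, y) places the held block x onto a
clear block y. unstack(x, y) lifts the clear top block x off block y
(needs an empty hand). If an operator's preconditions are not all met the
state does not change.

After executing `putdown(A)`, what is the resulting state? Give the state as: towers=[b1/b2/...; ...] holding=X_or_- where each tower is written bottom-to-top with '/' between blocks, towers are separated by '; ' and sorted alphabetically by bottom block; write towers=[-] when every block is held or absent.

before: towers=[C/F/B/G; D; E] holding=A
pre[putdown(A)]: holding(A) yes
all met → apply putdown(A)
after:  towers=[A; C/F/B/G; D; E] holding=-

towers=[A; C/F/B/G; D; E] holding=-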